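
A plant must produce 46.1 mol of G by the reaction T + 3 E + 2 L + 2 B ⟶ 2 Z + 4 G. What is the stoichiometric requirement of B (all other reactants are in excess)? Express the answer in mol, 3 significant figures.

23.1 mol

n(G) = 46.10 mol
n(B) = (2/4) × 46.10 = 23.05 mol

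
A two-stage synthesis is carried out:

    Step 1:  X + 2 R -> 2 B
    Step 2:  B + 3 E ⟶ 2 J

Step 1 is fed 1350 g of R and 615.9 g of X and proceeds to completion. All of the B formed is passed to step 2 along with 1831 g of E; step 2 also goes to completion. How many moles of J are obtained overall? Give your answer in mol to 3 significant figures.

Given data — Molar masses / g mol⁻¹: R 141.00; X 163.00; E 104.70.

11.7 mol

Step 1:
n(R) = 1350 / 141.00 = 9.574 mol
n(X) = 615.9 / 163.00 = 3.779 mol
n/ν for R = 9.574/2 = 4.787
n/ν for X = 3.779/1 = 3.779
Smallest n/ν is X → limiting reagent.
n(B) produced = (2/1) × 3.779 = 7.558 mol
Step 2:
n(B) available = 7.558 mol
n(E) = 1831 / 104.70 = 17.49 mol
n/ν for B = 7.558/1 = 7.558
n/ν for E = 17.49/3 = 5.830
Smallest n/ν is E → limiting reagent.
n(J) = (2/3) × 17.49 = 11.66 mol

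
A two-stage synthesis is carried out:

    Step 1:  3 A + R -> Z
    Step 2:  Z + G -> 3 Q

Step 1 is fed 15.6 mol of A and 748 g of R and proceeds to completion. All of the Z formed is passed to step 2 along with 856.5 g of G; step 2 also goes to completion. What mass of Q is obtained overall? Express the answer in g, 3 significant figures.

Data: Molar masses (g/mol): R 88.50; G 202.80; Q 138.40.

Step 1:
n(A) = 15.60 mol
n(R) = 748.0 / 88.50 = 8.452 mol
n/ν for A = 15.60/3 = 5.200
n/ν for R = 8.452/1 = 8.452
Smallest n/ν is A → limiting reagent.
n(Z) produced = (1/3) × 15.60 = 5.200 mol
Step 2:
n(Z) available = 5.200 mol
n(G) = 856.5 / 202.80 = 4.223 mol
n/ν for Z = 5.200/1 = 5.200
n/ν for G = 4.223/1 = 4.223
Smallest n/ν is G → limiting reagent.
n(Q) = (3/1) × 4.223 = 12.67 mol
mass = 12.67 × 138.40 = 1754 g

1750 g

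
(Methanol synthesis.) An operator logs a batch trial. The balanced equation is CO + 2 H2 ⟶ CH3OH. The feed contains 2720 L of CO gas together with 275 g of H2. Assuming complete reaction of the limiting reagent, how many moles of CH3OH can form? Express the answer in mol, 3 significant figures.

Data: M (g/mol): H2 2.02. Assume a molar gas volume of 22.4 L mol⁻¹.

n(CO) = 2720 / 22.4 = 121.4 mol
n(H2) = 275.0 / 2.02 = 136.1 mol
n/ν for CO = 121.4/1 = 121.4
n/ν for H2 = 136.1/2 = 68.05
Smallest n/ν is H2 → limiting reagent.
n(CH3OH) = (1/2) × 136.1 = 68.05 mol

68.1 mol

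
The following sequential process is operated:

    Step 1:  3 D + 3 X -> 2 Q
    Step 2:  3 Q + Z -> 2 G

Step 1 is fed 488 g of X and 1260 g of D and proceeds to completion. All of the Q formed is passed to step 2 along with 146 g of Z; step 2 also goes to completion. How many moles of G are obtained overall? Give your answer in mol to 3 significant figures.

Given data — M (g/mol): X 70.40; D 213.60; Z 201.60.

1.45 mol

Step 1:
n(X) = 488.0 / 70.40 = 6.932 mol
n(D) = 1260 / 213.60 = 5.899 mol
n/ν for X = 6.932/3 = 2.311
n/ν for D = 5.899/3 = 1.966
Smallest n/ν is D → limiting reagent.
n(Q) produced = (2/3) × 5.899 = 3.933 mol
Step 2:
n(Q) available = 3.933 mol
n(Z) = 146.0 / 201.60 = 0.7242 mol
n/ν for Q = 3.933/3 = 1.311
n/ν for Z = 0.7242/1 = 0.7242
Smallest n/ν is Z → limiting reagent.
n(G) = (2/1) × 0.7242 = 1.448 mol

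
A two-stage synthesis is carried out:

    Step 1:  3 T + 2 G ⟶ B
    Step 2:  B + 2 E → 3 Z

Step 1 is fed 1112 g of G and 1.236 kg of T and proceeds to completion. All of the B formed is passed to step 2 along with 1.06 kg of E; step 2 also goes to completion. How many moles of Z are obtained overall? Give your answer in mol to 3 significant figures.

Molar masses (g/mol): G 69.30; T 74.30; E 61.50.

16.6 mol

Step 1:
n(G) = 1112 / 69.30 = 16.05 mol
n(T) = 1.236×1000 / 74.30 = 16.64 mol
n/ν → G: 8.025, T: 5.547; T is limiting.
n(B) produced = (1/3) × 16.64 = 5.547 mol
Step 2:
n(B) available = 5.547 mol
n(E) = 1.060×1000 / 61.50 = 17.24 mol
n/ν → B: 5.547, E: 8.620; B is limiting.
n(Z) = (3/1) × 5.547 = 16.64 mol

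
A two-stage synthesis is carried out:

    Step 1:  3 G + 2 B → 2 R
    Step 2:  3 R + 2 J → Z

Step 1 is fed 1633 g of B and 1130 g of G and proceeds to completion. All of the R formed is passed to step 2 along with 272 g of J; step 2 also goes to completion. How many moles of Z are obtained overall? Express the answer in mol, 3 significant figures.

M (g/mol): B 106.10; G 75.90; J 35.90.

3.31 mol

Step 1:
n(B) = 1633 / 106.10 = 15.39 mol
n(G) = 1130 / 75.90 = 14.89 mol
n/ν → B: 7.695, G: 4.963; G is limiting.
n(R) produced = (2/3) × 14.89 = 9.927 mol
Step 2:
n(R) available = 9.927 mol
n(J) = 272.0 / 35.90 = 7.577 mol
n/ν → R: 3.309, J: 3.789; R is limiting.
n(Z) = (1/3) × 9.927 = 3.309 mol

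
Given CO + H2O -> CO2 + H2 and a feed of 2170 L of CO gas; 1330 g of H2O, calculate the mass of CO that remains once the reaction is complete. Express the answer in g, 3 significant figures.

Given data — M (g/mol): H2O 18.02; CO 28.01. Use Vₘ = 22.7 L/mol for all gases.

610 g

n(CO) = 2170 / 22.7 = 95.59 mol
n(H2O) = 1330 / 18.02 = 73.81 mol
n/ν for CO = 95.59/1 = 95.59
n/ν for H2O = 73.81/1 = 73.81
Smallest n/ν is H2O → limiting reagent.
CO consumed = (1/1) × 73.81 = 73.81 mol
CO remaining = 95.59 − 73.81 = 21.78 mol
mass = 21.78 × 28.01 = 610.1 g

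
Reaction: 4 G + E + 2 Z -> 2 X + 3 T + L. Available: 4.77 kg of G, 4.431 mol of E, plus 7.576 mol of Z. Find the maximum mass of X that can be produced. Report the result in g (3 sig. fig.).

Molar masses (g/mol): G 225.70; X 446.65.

n(G) = 4.770×1000 / 225.70 = 21.13 mol
n(E) = 4.431 mol
n(Z) = 7.576 mol
n/ν for G = 21.13/4 = 5.283
n/ν for E = 4.431/1 = 4.431
n/ν for Z = 7.576/2 = 3.788
Smallest n/ν is Z → limiting reagent.
n(X) = (2/2) × 7.576 = 7.576 mol
mass = 7.576 × 446.65 = 3384 g

3380 g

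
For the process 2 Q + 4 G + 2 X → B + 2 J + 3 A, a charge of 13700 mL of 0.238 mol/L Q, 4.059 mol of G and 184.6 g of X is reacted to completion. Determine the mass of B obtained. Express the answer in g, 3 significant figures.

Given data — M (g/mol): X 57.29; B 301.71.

n(Q) = 0.238 × 13700/1000 = 3.261 mol
n(G) = 4.059 mol
n(X) = 184.6 / 57.29 = 3.222 mol
n/ν for Q = 3.261/2 = 1.631
n/ν for G = 4.059/4 = 1.015
n/ν for X = 3.222/2 = 1.611
Smallest n/ν is G → limiting reagent.
n(B) = (1/4) × 4.059 = 1.015 mol
mass = 1.015 × 301.71 = 306.2 g

306 g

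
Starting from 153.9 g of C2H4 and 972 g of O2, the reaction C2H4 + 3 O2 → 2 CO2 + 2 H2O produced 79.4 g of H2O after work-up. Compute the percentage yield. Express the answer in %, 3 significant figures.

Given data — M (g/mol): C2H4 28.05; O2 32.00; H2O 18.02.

40.2 %

n(C2H4) = 153.9 / 28.05 = 5.487 mol
n(O2) = 972.0 / 32.00 = 30.38 mol
n/ν → C2H4: 5.487, O2: 10.13; C2H4 is limiting.
theoretical n(H2O) = (2/1) × 5.487 = 10.97 mol → 197.7 g
% yield = 79.4 / 197.7 × 100 = 40.16 %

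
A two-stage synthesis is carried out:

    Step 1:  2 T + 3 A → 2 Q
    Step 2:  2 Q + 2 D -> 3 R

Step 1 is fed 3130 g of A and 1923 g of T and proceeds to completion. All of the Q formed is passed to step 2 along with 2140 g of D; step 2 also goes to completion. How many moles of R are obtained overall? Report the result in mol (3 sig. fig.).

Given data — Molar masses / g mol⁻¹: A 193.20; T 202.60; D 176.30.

Step 1:
n(A) = 3130 / 193.20 = 16.20 mol
n(T) = 1923 / 202.60 = 9.492 mol
n/ν for A = 16.20/3 = 5.400
n/ν for T = 9.492/2 = 4.746
Smallest n/ν is T → limiting reagent.
n(Q) produced = (2/2) × 9.492 = 9.492 mol
Step 2:
n(Q) available = 9.492 mol
n(D) = 2140 / 176.30 = 12.14 mol
n/ν for Q = 9.492/2 = 4.746
n/ν for D = 12.14/2 = 6.070
Smallest n/ν is Q → limiting reagent.
n(R) = (3/2) × 9.492 = 14.24 mol

14.2 mol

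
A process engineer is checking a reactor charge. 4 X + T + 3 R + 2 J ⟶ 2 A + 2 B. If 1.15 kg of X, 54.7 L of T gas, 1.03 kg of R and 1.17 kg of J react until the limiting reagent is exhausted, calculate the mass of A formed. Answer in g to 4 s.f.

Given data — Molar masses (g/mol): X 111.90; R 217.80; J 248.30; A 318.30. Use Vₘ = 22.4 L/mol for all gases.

1004 g

n(X) = 1.150×1000 / 111.90 = 10.28 mol
n(T) = 54.70 / 22.4 = 2.442 mol
n(R) = 1.030×1000 / 217.80 = 4.729 mol
n(J) = 1.170×1000 / 248.30 = 4.712 mol
n/ν for X = 10.28/4 = 2.570
n/ν for T = 2.442/1 = 2.442
n/ν for R = 4.729/3 = 1.576
n/ν for J = 4.712/2 = 2.356
Smallest n/ν is R → limiting reagent.
n(A) = (2/3) × 4.729 = 3.153 mol
mass = 3.153 × 318.30 = 1004 g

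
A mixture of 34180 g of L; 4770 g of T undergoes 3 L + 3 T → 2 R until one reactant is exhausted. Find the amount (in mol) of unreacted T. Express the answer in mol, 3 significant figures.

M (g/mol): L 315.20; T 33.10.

n(L) = 34180 / 315.20 = 108.4 mol
n(T) = 4770 / 33.10 = 144.1 mol
n/ν for L = 108.4/3 = 36.13
n/ν for T = 144.1/3 = 48.03
Smallest n/ν is L → limiting reagent.
T consumed = (3/3) × 108.4 = 108.4 mol
T remaining = 144.1 − 108.4 = 35.70 mol

35.7 mol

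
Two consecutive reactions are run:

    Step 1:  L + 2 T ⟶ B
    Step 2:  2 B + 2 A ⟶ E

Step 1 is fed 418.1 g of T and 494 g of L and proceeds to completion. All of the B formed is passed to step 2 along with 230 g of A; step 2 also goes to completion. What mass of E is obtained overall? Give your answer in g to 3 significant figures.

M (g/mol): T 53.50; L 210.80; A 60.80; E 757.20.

Step 1:
n(T) = 418.1 / 53.50 = 7.815 mol
n(L) = 494.0 / 210.80 = 2.343 mol
n/ν for T = 7.815/2 = 3.908
n/ν for L = 2.343/1 = 2.343
Smallest n/ν is L → limiting reagent.
n(B) produced = (1/1) × 2.343 = 2.343 mol
Step 2:
n(B) available = 2.343 mol
n(A) = 230.0 / 60.80 = 3.783 mol
n/ν for B = 2.343/2 = 1.172
n/ν for A = 3.783/2 = 1.892
Smallest n/ν is B → limiting reagent.
n(E) = (1/2) × 2.343 = 1.172 mol
mass = 1.172 × 757.20 = 887.4 g

887 g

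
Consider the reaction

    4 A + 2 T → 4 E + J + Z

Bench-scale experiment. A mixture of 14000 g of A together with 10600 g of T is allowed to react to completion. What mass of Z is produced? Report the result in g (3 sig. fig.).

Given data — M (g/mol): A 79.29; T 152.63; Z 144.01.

5000 g

n(A) = 14000 / 79.29 = 176.6 mol
n(T) = 10600 / 152.63 = 69.45 mol
n/ν for A = 176.6/4 = 44.15
n/ν for T = 69.45/2 = 34.73
Smallest n/ν is T → limiting reagent.
n(Z) = (1/2) × 69.45 = 34.73 mol
mass = 34.73 × 144.01 = 5001 g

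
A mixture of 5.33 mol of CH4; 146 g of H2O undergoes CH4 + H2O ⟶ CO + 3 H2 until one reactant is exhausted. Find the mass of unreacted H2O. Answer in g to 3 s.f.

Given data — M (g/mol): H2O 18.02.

50.0 g

n(CH4) = 5.330 mol
n(H2O) = 146.0 / 18.02 = 8.102 mol
n/ν for CH4 = 5.330/1 = 5.330
n/ν for H2O = 8.102/1 = 8.102
Smallest n/ν is CH4 → limiting reagent.
H2O consumed = (1/1) × 5.330 = 5.330 mol
H2O remaining = 8.102 − 5.330 = 2.772 mol
mass = 2.772 × 18.02 = 49.95 g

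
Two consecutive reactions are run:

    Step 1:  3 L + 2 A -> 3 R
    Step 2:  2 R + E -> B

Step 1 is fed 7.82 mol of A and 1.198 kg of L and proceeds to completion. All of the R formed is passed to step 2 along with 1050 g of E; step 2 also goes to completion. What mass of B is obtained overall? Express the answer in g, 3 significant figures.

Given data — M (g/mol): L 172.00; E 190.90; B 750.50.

2610 g

Step 1:
n(A) = 7.820 mol
n(L) = 1.198×1000 / 172.00 = 6.965 mol
n/ν → A: 3.910, L: 2.322; L is limiting.
n(R) produced = (3/3) × 6.965 = 6.965 mol
Step 2:
n(R) available = 6.965 mol
n(E) = 1050 / 190.90 = 5.500 mol
n/ν → R: 3.483, E: 5.500; R is limiting.
n(B) = (1/2) × 6.965 = 3.483 mol
mass = 3.483 × 750.50 = 2614 g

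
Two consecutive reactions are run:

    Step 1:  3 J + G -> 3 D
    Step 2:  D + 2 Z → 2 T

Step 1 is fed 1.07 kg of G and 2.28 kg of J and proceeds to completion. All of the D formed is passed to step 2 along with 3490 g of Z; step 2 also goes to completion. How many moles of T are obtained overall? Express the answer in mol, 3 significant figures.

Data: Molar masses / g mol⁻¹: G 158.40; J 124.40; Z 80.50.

36.7 mol

Step 1:
n(G) = 1.070×1000 / 158.40 = 6.755 mol
n(J) = 2.280×1000 / 124.40 = 18.33 mol
n/ν → G: 6.755, J: 6.110; J is limiting.
n(D) produced = (3/3) × 18.33 = 18.33 mol
Step 2:
n(D) available = 18.33 mol
n(Z) = 3490 / 80.50 = 43.35 mol
n/ν → D: 18.33, Z: 21.68; D is limiting.
n(T) = (2/1) × 18.33 = 36.66 mol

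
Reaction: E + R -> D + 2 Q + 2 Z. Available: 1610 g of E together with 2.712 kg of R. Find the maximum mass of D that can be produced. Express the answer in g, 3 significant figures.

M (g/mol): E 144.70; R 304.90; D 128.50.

1140 g

n(E) = 1610 / 144.70 = 11.13 mol
n(R) = 2.712×1000 / 304.90 = 8.895 mol
n/ν for E = 11.13/1 = 11.13
n/ν for R = 8.895/1 = 8.895
Smallest n/ν is R → limiting reagent.
n(D) = (1/1) × 8.895 = 8.895 mol
mass = 8.895 × 128.50 = 1143 g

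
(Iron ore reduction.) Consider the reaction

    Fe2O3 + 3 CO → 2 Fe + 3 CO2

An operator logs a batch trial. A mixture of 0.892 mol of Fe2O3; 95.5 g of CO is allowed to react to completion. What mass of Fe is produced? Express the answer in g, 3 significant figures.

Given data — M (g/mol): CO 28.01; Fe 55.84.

99.6 g

n(Fe2O3) = 0.8920 mol
n(CO) = 95.50 / 28.01 = 3.409 mol
n/ν → Fe2O3: 0.8920, CO: 1.136; Fe2O3 is limiting.
n(Fe) = (2/1) × 0.8920 = 1.784 mol
mass = 1.784 × 55.84 = 99.62 g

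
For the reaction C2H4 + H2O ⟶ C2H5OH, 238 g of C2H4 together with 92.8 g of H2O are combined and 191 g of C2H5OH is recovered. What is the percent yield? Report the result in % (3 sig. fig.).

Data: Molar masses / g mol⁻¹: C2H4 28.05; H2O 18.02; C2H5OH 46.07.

80.5 %

n(C2H4) = 238.0 / 28.05 = 8.485 mol
n(H2O) = 92.80 / 18.02 = 5.150 mol
n/ν for C2H4 = 8.485/1 = 8.485
n/ν for H2O = 5.150/1 = 5.150
Smallest n/ν is H2O → limiting reagent.
theoretical n(C2H5OH) = (1/1) × 5.150 = 5.150 mol → 237.3 g
% yield = 191 / 237.3 × 100 = 80.49 %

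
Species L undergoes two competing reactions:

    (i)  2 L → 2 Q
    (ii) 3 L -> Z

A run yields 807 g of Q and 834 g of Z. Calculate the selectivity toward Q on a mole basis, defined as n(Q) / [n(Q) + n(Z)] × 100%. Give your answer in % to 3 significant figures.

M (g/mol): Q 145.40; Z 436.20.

74.4 %

n(Q) = 807 / 145.40 = 5.550 mol
n(Z) = 834 / 436.20 = 1.912 mol
selectivity = 5.550/(5.550+1.912) × 100 = 74.38 %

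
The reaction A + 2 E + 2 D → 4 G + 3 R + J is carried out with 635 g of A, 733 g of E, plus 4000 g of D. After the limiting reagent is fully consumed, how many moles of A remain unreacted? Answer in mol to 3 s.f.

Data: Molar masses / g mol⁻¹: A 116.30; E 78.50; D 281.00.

0.791 mol

n(A) = 635.0 / 116.30 = 5.460 mol
n(E) = 733.0 / 78.50 = 9.338 mol
n(D) = 4000 / 281.00 = 14.23 mol
n/ν for A = 5.460/1 = 5.460
n/ν for E = 9.338/2 = 4.669
n/ν for D = 14.23/2 = 7.115
Smallest n/ν is E → limiting reagent.
A consumed = (1/2) × 9.338 = 4.669 mol
A remaining = 5.460 − 4.669 = 0.7910 mol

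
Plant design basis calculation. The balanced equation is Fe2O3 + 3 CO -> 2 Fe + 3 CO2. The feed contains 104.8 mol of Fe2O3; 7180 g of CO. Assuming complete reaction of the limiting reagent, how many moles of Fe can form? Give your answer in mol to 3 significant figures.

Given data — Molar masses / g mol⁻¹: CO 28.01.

n(Fe2O3) = 104.8 mol
n(CO) = 7180 / 28.01 = 256.3 mol
n/ν → Fe2O3: 104.8, CO: 85.43; CO is limiting.
n(Fe) = (2/3) × 256.3 = 170.9 mol

171 mol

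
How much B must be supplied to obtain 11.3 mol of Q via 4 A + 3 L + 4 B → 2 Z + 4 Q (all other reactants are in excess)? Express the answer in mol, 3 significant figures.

n(Q) = 11.30 mol
n(B) = (4/4) × 11.30 = 11.30 mol

11.3 mol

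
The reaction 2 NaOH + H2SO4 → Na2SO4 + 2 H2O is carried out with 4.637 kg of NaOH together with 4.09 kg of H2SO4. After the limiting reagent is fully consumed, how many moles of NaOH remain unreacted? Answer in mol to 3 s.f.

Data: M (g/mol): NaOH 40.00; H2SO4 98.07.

n(NaOH) = 4.637×1000 / 40.00 = 115.9 mol
n(H2SO4) = 4.090×1000 / 98.07 = 41.70 mol
n/ν for NaOH = 115.9/2 = 57.95
n/ν for H2SO4 = 41.70/1 = 41.70
Smallest n/ν is H2SO4 → limiting reagent.
NaOH consumed = (2/1) × 41.70 = 83.40 mol
NaOH remaining = 115.9 − 83.40 = 32.50 mol

32.5 mol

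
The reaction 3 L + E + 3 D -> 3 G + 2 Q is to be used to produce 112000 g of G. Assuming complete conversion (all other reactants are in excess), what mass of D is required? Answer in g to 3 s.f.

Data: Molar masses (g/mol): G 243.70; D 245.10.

n(G) = 112000 / 243.70 = 459.6 mol
n(D) = (3/3) × 459.6 = 459.6 mol
mass = 459.6 × 245.10 = 112600 g

113000 g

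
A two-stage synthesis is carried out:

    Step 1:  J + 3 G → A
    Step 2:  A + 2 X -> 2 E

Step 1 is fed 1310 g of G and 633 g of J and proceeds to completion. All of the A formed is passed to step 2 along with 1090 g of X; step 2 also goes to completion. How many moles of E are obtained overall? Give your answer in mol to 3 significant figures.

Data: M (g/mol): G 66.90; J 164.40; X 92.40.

7.70 mol

Step 1:
n(G) = 1310 / 66.90 = 19.58 mol
n(J) = 633.0 / 164.40 = 3.850 mol
n/ν for G = 19.58/3 = 6.527
n/ν for J = 3.850/1 = 3.850
Smallest n/ν is J → limiting reagent.
n(A) produced = (1/1) × 3.850 = 3.850 mol
Step 2:
n(A) available = 3.850 mol
n(X) = 1090 / 92.40 = 11.80 mol
n/ν for A = 3.850/1 = 3.850
n/ν for X = 11.80/2 = 5.900
Smallest n/ν is A → limiting reagent.
n(E) = (2/1) × 3.850 = 7.700 mol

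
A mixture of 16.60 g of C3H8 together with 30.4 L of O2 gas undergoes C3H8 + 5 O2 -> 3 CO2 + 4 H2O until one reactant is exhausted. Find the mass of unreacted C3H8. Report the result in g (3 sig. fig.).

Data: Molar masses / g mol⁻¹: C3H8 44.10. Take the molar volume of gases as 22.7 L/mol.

4.79 g

n(C3H8) = 16.60 / 44.10 = 0.3764 mol
n(O2) = 30.40 / 22.7 = 1.339 mol
n/ν → C3H8: 0.3764, O2: 0.2678; O2 is limiting.
C3H8 consumed = (1/5) × 1.339 = 0.2678 mol
C3H8 remaining = 0.3764 − 0.2678 = 0.1086 mol
mass = 0.1086 × 44.10 = 4.789 g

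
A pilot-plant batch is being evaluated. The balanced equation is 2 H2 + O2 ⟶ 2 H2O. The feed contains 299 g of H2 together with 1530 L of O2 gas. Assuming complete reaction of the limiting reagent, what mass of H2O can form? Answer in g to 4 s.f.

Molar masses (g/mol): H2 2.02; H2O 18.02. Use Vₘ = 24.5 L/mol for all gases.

n(H2) = 299.0 / 2.02 = 148.0 mol
n(O2) = 1530 / 24.5 = 62.45 mol
n/ν for H2 = 148.0/2 = 74.00
n/ν for O2 = 62.45/1 = 62.45
Smallest n/ν is O2 → limiting reagent.
n(H2O) = (2/1) × 62.45 = 124.9 mol
mass = 124.9 × 18.02 = 2251 g

2251 g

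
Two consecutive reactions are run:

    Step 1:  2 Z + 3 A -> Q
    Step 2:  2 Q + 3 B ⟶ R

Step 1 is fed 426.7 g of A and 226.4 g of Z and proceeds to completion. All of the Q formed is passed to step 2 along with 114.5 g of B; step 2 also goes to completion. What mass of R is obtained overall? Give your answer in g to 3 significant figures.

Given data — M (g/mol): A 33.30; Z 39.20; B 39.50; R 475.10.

Step 1:
n(A) = 426.7 / 33.30 = 12.81 mol
n(Z) = 226.4 / 39.20 = 5.776 mol
n/ν for A = 12.81/3 = 4.270
n/ν for Z = 5.776/2 = 2.888
Smallest n/ν is Z → limiting reagent.
n(Q) produced = (1/2) × 5.776 = 2.888 mol
Step 2:
n(Q) available = 2.888 mol
n(B) = 114.5 / 39.50 = 2.899 mol
n/ν for Q = 2.888/2 = 1.444
n/ν for B = 2.899/3 = 0.9663
Smallest n/ν is B → limiting reagent.
n(R) = (1/3) × 2.899 = 0.9663 mol
mass = 0.9663 × 475.10 = 459.1 g

459 g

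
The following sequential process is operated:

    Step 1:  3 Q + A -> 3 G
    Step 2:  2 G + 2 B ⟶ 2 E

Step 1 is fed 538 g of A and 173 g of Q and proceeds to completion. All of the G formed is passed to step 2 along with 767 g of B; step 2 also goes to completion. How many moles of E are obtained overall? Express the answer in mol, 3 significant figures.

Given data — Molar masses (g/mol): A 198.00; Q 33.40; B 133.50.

5.18 mol

Step 1:
n(A) = 538.0 / 198.00 = 2.717 mol
n(Q) = 173.0 / 33.40 = 5.180 mol
n/ν for A = 2.717/1 = 2.717
n/ν for Q = 5.180/3 = 1.727
Smallest n/ν is Q → limiting reagent.
n(G) produced = (3/3) × 5.180 = 5.180 mol
Step 2:
n(G) available = 5.180 mol
n(B) = 767.0 / 133.50 = 5.745 mol
n/ν for G = 5.180/2 = 2.590
n/ν for B = 5.745/2 = 2.873
Smallest n/ν is G → limiting reagent.
n(E) = (2/2) × 5.180 = 5.180 mol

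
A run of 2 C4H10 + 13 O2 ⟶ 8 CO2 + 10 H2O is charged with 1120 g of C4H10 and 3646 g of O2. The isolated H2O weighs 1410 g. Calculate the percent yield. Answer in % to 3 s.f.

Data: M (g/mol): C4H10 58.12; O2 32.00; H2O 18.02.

89.3 %

n(C4H10) = 1120 / 58.12 = 19.27 mol
n(O2) = 3646 / 32.00 = 113.9 mol
n/ν for C4H10 = 19.27/2 = 9.635
n/ν for O2 = 113.9/13 = 8.762
Smallest n/ν is O2 → limiting reagent.
theoretical n(H2O) = (10/13) × 113.9 = 87.62 mol → 1579 g
% yield = 1410 / 1579 × 100 = 89.30 %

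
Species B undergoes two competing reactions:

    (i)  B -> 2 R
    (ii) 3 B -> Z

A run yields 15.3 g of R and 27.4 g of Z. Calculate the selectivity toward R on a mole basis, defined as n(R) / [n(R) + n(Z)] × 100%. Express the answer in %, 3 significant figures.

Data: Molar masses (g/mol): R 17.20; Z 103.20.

n(R) = 15.3 / 17.20 = 0.8895 mol
n(Z) = 27.4 / 103.20 = 0.2655 mol
selectivity = 0.8895/(0.8895+0.2655) × 100 = 77.01 %

77.0 %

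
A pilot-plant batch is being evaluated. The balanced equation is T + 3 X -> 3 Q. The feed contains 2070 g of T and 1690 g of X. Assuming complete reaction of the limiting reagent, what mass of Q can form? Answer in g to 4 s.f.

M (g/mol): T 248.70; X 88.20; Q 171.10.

3278 g

n(T) = 2070 / 248.70 = 8.323 mol
n(X) = 1690 / 88.20 = 19.16 mol
n/ν for T = 8.323/1 = 8.323
n/ν for X = 19.16/3 = 6.387
Smallest n/ν is X → limiting reagent.
n(Q) = (3/3) × 19.16 = 19.16 mol
mass = 19.16 × 171.10 = 3278 g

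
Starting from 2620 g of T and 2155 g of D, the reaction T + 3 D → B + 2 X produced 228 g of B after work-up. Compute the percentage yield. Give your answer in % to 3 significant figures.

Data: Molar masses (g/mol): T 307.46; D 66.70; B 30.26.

n(T) = 2620 / 307.46 = 8.521 mol
n(D) = 2155 / 66.70 = 32.31 mol
n/ν for T = 8.521/1 = 8.521
n/ν for D = 32.31/3 = 10.77
Smallest n/ν is T → limiting reagent.
theoretical n(B) = (1/1) × 8.521 = 8.521 mol → 257.8 g
% yield = 228 / 257.8 × 100 = 88.44 %

88.4 %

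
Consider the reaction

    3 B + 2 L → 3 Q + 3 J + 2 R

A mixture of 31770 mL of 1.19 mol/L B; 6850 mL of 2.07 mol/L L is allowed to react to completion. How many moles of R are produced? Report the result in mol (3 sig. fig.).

n(B) = 1.19 × 31770/1000 = 37.81 mol
n(L) = 2.07 × 6850/1000 = 14.18 mol
n/ν for B = 37.81/3 = 12.60
n/ν for L = 14.18/2 = 7.090
Smallest n/ν is L → limiting reagent.
n(R) = (2/2) × 14.18 = 14.18 mol

14.2 mol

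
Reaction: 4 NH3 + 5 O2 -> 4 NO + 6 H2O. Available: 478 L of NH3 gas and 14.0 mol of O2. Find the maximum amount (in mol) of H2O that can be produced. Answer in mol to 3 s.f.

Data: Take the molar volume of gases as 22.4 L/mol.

n(NH3) = 478.0 / 22.4 = 21.34 mol
n(O2) = 14.00 mol
n/ν → NH3: 5.335, O2: 2.800; O2 is limiting.
n(H2O) = (6/5) × 14.00 = 16.80 mol

16.8 mol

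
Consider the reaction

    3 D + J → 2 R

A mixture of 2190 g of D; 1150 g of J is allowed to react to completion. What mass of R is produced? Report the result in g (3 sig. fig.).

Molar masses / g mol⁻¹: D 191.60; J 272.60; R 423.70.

n(D) = 2190 / 191.60 = 11.43 mol
n(J) = 1150 / 272.60 = 4.219 mol
n/ν for D = 11.43/3 = 3.810
n/ν for J = 4.219/1 = 4.219
Smallest n/ν is D → limiting reagent.
n(R) = (2/3) × 11.43 = 7.620 mol
mass = 7.620 × 423.70 = 3229 g

3230 g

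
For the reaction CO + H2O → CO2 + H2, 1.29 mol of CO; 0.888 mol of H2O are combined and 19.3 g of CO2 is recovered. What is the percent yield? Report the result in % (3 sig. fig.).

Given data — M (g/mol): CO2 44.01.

49.4 %

n(CO) = 1.290 mol
n(H2O) = 0.8880 mol
n/ν for CO = 1.290/1 = 1.290
n/ν for H2O = 0.8880/1 = 0.8880
Smallest n/ν is H2O → limiting reagent.
theoretical n(CO2) = (1/1) × 0.8880 = 0.8880 mol → 39.08 g
% yield = 19.3 / 39.08 × 100 = 49.39 %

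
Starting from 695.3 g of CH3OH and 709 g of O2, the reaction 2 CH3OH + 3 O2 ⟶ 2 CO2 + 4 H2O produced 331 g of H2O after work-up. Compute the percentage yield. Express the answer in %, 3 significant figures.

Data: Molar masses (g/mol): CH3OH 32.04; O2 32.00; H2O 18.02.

62.2 %

n(CH3OH) = 695.3 / 32.04 = 21.70 mol
n(O2) = 709.0 / 32.00 = 22.16 mol
n/ν → CH3OH: 10.85, O2: 7.387; O2 is limiting.
theoretical n(H2O) = (4/3) × 22.16 = 29.55 mol → 532.5 g
% yield = 331 / 532.5 × 100 = 62.16 %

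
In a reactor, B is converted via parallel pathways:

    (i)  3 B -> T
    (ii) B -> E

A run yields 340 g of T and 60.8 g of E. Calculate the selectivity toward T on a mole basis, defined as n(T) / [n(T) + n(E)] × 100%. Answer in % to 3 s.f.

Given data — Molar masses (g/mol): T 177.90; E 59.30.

n(T) = 340 / 177.90 = 1.911 mol
n(E) = 60.8 / 59.30 = 1.025 mol
selectivity = 1.911/(1.911+1.025) × 100 = 65.09 %

65.1 %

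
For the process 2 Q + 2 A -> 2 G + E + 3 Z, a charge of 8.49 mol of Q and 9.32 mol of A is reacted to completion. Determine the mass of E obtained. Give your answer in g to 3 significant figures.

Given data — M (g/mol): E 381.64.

n(Q) = 8.490 mol
n(A) = 9.320 mol
n/ν for Q = 8.490/2 = 4.245
n/ν for A = 9.320/2 = 4.660
Smallest n/ν is Q → limiting reagent.
n(E) = (1/2) × 8.490 = 4.245 mol
mass = 4.245 × 381.64 = 1620 g

1620 g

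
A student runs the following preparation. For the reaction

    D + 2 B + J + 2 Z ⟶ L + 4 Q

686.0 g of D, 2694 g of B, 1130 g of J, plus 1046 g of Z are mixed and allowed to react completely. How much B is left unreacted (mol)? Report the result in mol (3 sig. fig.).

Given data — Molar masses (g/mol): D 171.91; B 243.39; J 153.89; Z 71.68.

n(D) = 686.0 / 171.91 = 3.990 mol
n(B) = 2694 / 243.39 = 11.07 mol
n(J) = 1130 / 153.89 = 7.343 mol
n(Z) = 1046 / 71.68 = 14.59 mol
n/ν for D = 3.990/1 = 3.990
n/ν for B = 11.07/2 = 5.535
n/ν for J = 7.343/1 = 7.343
n/ν for Z = 14.59/2 = 7.295
Smallest n/ν is D → limiting reagent.
B consumed = (2/1) × 3.990 = 7.980 mol
B remaining = 11.07 − 7.980 = 3.090 mol

3.09 mol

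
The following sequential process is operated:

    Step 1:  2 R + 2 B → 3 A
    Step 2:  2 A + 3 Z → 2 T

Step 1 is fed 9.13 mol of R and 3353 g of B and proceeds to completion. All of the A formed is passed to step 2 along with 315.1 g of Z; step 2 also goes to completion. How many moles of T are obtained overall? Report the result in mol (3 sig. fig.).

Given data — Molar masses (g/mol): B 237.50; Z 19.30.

Step 1:
n(R) = 9.130 mol
n(B) = 3353 / 237.50 = 14.12 mol
n/ν for R = 9.130/2 = 4.565
n/ν for B = 14.12/2 = 7.060
Smallest n/ν is R → limiting reagent.
n(A) produced = (3/2) × 9.130 = 13.70 mol
Step 2:
n(A) available = 13.70 mol
n(Z) = 315.1 / 19.30 = 16.33 mol
n/ν for A = 13.70/2 = 6.850
n/ν for Z = 16.33/3 = 5.443
Smallest n/ν is Z → limiting reagent.
n(T) = (2/3) × 16.33 = 10.89 mol

10.9 mol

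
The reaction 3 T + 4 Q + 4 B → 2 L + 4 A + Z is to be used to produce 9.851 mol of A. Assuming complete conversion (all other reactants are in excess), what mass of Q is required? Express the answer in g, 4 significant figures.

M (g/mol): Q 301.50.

2970 g

n(A) = 9.851 mol
n(Q) = (4/4) × 9.851 = 9.851 mol
mass = 9.851 × 301.50 = 2970 g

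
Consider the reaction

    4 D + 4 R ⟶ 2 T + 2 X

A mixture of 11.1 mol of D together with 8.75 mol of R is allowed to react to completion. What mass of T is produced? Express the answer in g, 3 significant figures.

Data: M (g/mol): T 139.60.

611 g

n(D) = 11.10 mol
n(R) = 8.750 mol
n/ν for D = 11.10/4 = 2.775
n/ν for R = 8.750/4 = 2.188
Smallest n/ν is R → limiting reagent.
n(T) = (2/4) × 8.750 = 4.375 mol
mass = 4.375 × 139.60 = 610.8 g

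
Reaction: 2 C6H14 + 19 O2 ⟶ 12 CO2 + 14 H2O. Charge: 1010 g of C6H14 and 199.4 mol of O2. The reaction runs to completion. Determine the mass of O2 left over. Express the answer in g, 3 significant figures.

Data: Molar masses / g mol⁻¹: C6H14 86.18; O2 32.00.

n(C6H14) = 1010 / 86.18 = 11.72 mol
n(O2) = 199.4 mol
n/ν for C6H14 = 11.72/2 = 5.860
n/ν for O2 = 199.4/19 = 10.49
Smallest n/ν is C6H14 → limiting reagent.
O2 consumed = (19/2) × 11.72 = 111.3 mol
O2 remaining = 199.4 − 111.3 = 88.10 mol
mass = 88.10 × 32.00 = 2819 g

2820 g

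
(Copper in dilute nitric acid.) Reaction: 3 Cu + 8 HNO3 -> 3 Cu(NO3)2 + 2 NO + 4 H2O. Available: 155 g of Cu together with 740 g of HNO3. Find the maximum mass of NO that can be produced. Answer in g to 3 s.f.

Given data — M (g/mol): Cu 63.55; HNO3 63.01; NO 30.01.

n(Cu) = 155.0 / 63.55 = 2.439 mol
n(HNO3) = 740.0 / 63.01 = 11.74 mol
n/ν for Cu = 2.439/3 = 0.8130
n/ν for HNO3 = 11.74/8 = 1.468
Smallest n/ν is Cu → limiting reagent.
n(NO) = (2/3) × 2.439 = 1.626 mol
mass = 1.626 × 30.01 = 48.80 g

48.8 g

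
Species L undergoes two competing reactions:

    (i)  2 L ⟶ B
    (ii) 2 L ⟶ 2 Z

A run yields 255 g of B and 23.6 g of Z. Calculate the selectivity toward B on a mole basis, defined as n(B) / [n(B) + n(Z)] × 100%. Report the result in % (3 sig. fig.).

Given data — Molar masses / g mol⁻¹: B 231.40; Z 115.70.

84.4 %

n(B) = 255 / 231.40 = 1.102 mol
n(Z) = 23.6 / 115.70 = 0.2040 mol
selectivity = 1.102/(1.102+0.2040) × 100 = 84.38 %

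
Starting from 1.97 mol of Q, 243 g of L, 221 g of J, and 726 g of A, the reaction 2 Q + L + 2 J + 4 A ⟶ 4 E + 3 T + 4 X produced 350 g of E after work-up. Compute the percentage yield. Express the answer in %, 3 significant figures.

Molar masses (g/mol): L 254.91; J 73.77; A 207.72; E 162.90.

n(Q) = 1.970 mol
n(L) = 243.0 / 254.91 = 0.9533 mol
n(J) = 221.0 / 73.77 = 2.996 mol
n(A) = 726.0 / 207.72 = 3.495 mol
n/ν for Q = 1.970/2 = 0.9850
n/ν for L = 0.9533/1 = 0.9533
n/ν for J = 2.996/2 = 1.498
n/ν for A = 3.495/4 = 0.8738
Smallest n/ν is A → limiting reagent.
theoretical n(E) = (4/4) × 3.495 = 3.495 mol → 569.3 g
% yield = 350 / 569.3 × 100 = 61.48 %

61.5 %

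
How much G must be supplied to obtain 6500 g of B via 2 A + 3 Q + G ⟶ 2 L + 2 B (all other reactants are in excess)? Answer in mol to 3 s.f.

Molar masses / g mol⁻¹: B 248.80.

13.1 mol

n(B) = 6500 / 248.80 = 26.13 mol
n(G) = (1/2) × 26.13 = 13.07 mol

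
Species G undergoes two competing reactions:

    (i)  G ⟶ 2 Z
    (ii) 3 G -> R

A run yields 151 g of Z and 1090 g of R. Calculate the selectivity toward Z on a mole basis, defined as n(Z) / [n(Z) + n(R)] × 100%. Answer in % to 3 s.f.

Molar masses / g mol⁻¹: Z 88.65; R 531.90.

45.4 %

n(Z) = 151 / 88.65 = 1.703 mol
n(R) = 1090 / 531.90 = 2.049 mol
selectivity = 1.703/(1.703+2.049) × 100 = 45.39 %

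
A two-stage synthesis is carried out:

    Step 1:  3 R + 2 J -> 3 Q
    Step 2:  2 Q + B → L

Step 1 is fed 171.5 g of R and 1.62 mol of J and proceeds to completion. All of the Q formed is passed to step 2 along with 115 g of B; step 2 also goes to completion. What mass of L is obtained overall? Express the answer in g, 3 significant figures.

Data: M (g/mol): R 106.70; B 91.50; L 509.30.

Step 1:
n(R) = 171.5 / 106.70 = 1.607 mol
n(J) = 1.620 mol
n/ν for R = 1.607/3 = 0.5357
n/ν for J = 1.620/2 = 0.8100
Smallest n/ν is R → limiting reagent.
n(Q) produced = (3/3) × 1.607 = 1.607 mol
Step 2:
n(Q) available = 1.607 mol
n(B) = 115.0 / 91.50 = 1.257 mol
n/ν for Q = 1.607/2 = 0.8035
n/ν for B = 1.257/1 = 1.257
Smallest n/ν is Q → limiting reagent.
n(L) = (1/2) × 1.607 = 0.8035 mol
mass = 0.8035 × 509.30 = 409.2 g

409 g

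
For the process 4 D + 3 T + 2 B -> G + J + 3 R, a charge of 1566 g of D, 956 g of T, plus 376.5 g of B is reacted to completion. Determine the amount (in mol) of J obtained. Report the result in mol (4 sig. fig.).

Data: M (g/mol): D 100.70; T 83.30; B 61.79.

n(D) = 1566 / 100.70 = 15.55 mol
n(T) = 956.0 / 83.30 = 11.48 mol
n(B) = 376.5 / 61.79 = 6.093 mol
n/ν → D: 3.888, T: 3.827, B: 3.047; B is limiting.
n(J) = (1/2) × 6.093 = 3.047 mol

3.047 mol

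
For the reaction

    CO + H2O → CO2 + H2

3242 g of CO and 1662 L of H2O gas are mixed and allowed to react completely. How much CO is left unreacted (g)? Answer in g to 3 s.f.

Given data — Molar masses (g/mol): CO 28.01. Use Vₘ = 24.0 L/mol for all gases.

1300 g

n(CO) = 3242 / 28.01 = 115.7 mol
n(H2O) = 1662 / 24.0 = 69.25 mol
n/ν for CO = 115.7/1 = 115.7
n/ν for H2O = 69.25/1 = 69.25
Smallest n/ν is H2O → limiting reagent.
CO consumed = (1/1) × 69.25 = 69.25 mol
CO remaining = 115.7 − 69.25 = 46.45 mol
mass = 46.45 × 28.01 = 1301 g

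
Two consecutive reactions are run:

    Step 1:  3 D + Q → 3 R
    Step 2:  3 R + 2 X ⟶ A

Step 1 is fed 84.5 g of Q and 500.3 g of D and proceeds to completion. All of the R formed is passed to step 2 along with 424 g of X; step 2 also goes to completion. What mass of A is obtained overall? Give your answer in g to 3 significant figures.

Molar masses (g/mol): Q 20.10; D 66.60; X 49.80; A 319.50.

Step 1:
n(Q) = 84.50 / 20.10 = 4.204 mol
n(D) = 500.3 / 66.60 = 7.512 mol
n/ν → Q: 4.204, D: 2.504; D is limiting.
n(R) produced = (3/3) × 7.512 = 7.512 mol
Step 2:
n(R) available = 7.512 mol
n(X) = 424.0 / 49.80 = 8.514 mol
n/ν → R: 2.504, X: 4.257; R is limiting.
n(A) = (1/3) × 7.512 = 2.504 mol
mass = 2.504 × 319.50 = 800.0 g

800 g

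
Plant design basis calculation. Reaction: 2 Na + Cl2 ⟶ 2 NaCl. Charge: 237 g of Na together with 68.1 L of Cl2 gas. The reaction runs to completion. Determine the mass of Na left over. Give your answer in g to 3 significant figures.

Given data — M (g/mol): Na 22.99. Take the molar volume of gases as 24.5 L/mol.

n(Na) = 237.0 / 22.99 = 10.31 mol
n(Cl2) = 68.10 / 24.5 = 2.780 mol
n/ν for Na = 10.31/2 = 5.155
n/ν for Cl2 = 2.780/1 = 2.780
Smallest n/ν is Cl2 → limiting reagent.
Na consumed = (2/1) × 2.780 = 5.560 mol
Na remaining = 10.31 − 5.560 = 4.750 mol
mass = 4.750 × 22.99 = 109.2 g

109 g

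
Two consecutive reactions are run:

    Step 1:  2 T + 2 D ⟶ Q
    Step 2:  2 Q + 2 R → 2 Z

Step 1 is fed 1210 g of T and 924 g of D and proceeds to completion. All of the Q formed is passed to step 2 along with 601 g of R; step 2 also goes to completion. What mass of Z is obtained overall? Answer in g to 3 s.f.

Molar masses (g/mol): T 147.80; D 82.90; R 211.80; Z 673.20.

1910 g

Step 1:
n(T) = 1210 / 147.80 = 8.187 mol
n(D) = 924.0 / 82.90 = 11.15 mol
n/ν for T = 8.187/2 = 4.094
n/ν for D = 11.15/2 = 5.575
Smallest n/ν is T → limiting reagent.
n(Q) produced = (1/2) × 8.187 = 4.094 mol
Step 2:
n(Q) available = 4.094 mol
n(R) = 601.0 / 211.80 = 2.838 mol
n/ν for Q = 4.094/2 = 2.047
n/ν for R = 2.838/2 = 1.419
Smallest n/ν is R → limiting reagent.
n(Z) = (2/2) × 2.838 = 2.838 mol
mass = 2.838 × 673.20 = 1911 g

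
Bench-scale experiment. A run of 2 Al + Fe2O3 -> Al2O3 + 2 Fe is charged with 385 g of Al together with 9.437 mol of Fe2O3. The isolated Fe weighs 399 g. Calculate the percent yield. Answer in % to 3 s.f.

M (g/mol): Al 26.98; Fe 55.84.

n(Al) = 385.0 / 26.98 = 14.27 mol
n(Fe2O3) = 9.437 mol
n/ν → Al: 7.135, Fe2O3: 9.437; Al is limiting.
theoretical n(Fe) = (2/2) × 14.27 = 14.27 mol → 796.8 g
% yield = 399 / 796.8 × 100 = 50.08 %

50.1 %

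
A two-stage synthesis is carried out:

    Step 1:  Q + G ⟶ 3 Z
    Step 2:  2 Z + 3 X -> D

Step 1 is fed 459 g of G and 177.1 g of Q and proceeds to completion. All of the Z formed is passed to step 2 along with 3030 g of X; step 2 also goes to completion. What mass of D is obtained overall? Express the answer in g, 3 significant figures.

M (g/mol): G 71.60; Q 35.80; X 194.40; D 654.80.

Step 1:
n(G) = 459.0 / 71.60 = 6.411 mol
n(Q) = 177.1 / 35.80 = 4.947 mol
n/ν for G = 6.411/1 = 6.411
n/ν for Q = 4.947/1 = 4.947
Smallest n/ν is Q → limiting reagent.
n(Z) produced = (3/1) × 4.947 = 14.84 mol
Step 2:
n(Z) available = 14.84 mol
n(X) = 3030 / 194.40 = 15.59 mol
n/ν for Z = 14.84/2 = 7.420
n/ν for X = 15.59/3 = 5.197
Smallest n/ν is X → limiting reagent.
n(D) = (1/3) × 15.59 = 5.197 mol
mass = 5.197 × 654.80 = 3403 g

3400 g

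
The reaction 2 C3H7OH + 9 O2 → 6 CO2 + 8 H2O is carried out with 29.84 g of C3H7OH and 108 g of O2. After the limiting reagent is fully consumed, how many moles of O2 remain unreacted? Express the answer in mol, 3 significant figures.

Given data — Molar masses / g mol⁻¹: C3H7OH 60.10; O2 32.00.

n(C3H7OH) = 29.84 / 60.10 = 0.4965 mol
n(O2) = 108.0 / 32.00 = 3.375 mol
n/ν → C3H7OH: 0.2483, O2: 0.3750; C3H7OH is limiting.
O2 consumed = (9/2) × 0.4965 = 2.234 mol
O2 remaining = 3.375 − 2.234 = 1.141 mol

1.14 mol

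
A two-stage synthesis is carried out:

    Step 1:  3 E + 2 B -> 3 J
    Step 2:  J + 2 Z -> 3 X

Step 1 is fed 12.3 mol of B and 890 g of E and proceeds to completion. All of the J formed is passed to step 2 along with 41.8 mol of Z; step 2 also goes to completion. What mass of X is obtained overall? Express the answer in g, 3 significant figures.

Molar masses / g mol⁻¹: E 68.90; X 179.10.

6940 g

Step 1:
n(B) = 12.30 mol
n(E) = 890.0 / 68.90 = 12.92 mol
n/ν for B = 12.30/2 = 6.150
n/ν for E = 12.92/3 = 4.307
Smallest n/ν is E → limiting reagent.
n(J) produced = (3/3) × 12.92 = 12.92 mol
Step 2:
n(J) available = 12.92 mol
n(Z) = 41.80 mol
n/ν for J = 12.92/1 = 12.92
n/ν for Z = 41.80/2 = 20.90
Smallest n/ν is J → limiting reagent.
n(X) = (3/1) × 12.92 = 38.76 mol
mass = 38.76 × 179.10 = 6942 g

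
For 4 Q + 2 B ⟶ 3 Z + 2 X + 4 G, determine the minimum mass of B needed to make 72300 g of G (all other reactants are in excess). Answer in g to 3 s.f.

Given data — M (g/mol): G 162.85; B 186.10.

n(G) = 72300 / 162.85 = 444.0 mol
n(B) = (2/4) × 444.0 = 222.0 mol
mass = 222.0 × 186.10 = 41310 g

41300 g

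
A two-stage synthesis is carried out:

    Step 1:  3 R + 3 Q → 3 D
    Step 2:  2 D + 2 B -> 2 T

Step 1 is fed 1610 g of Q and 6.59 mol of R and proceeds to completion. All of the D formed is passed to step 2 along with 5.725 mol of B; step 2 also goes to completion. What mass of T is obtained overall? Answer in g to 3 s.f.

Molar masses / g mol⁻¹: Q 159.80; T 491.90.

Step 1:
n(Q) = 1610 / 159.80 = 10.08 mol
n(R) = 6.590 mol
n/ν for Q = 10.08/3 = 3.360
n/ν for R = 6.590/3 = 2.197
Smallest n/ν is R → limiting reagent.
n(D) produced = (3/3) × 6.590 = 6.590 mol
Step 2:
n(D) available = 6.590 mol
n(B) = 5.725 mol
n/ν for D = 6.590/2 = 3.295
n/ν for B = 5.725/2 = 2.863
Smallest n/ν is B → limiting reagent.
n(T) = (2/2) × 5.725 = 5.725 mol
mass = 5.725 × 491.90 = 2816 g

2820 g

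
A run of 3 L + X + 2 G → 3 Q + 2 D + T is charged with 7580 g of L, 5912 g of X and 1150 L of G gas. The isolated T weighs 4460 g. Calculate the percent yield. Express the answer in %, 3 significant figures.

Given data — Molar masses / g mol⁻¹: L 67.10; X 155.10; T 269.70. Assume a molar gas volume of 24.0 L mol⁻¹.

n(L) = 7580 / 67.10 = 113.0 mol
n(X) = 5912 / 155.10 = 38.12 mol
n(G) = 1150 / 24.0 = 47.92 mol
n/ν for L = 113.0/3 = 37.67
n/ν for X = 38.12/1 = 38.12
n/ν for G = 47.92/2 = 23.96
Smallest n/ν is G → limiting reagent.
theoretical n(T) = (1/2) × 47.92 = 23.96 mol → 6462 g
% yield = 4460 / 6462 × 100 = 69.02 %

69.0 %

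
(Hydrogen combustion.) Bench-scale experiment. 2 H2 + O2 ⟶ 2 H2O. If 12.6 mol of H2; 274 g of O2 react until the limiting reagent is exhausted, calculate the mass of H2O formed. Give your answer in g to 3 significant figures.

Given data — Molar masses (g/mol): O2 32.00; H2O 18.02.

227 g

n(H2) = 12.60 mol
n(O2) = 274.0 / 32.00 = 8.563 mol
n/ν → H2: 6.300, O2: 8.563; H2 is limiting.
n(H2O) = (2/2) × 12.60 = 12.60 mol
mass = 12.60 × 18.02 = 227.1 g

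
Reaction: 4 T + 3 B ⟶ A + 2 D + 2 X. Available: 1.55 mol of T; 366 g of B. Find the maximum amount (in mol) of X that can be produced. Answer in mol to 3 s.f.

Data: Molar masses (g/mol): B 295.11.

n(T) = 1.550 mol
n(B) = 366.0 / 295.11 = 1.240 mol
n/ν for T = 1.550/4 = 0.3875
n/ν for B = 1.240/3 = 0.4133
Smallest n/ν is T → limiting reagent.
n(X) = (2/4) × 1.550 = 0.7750 mol

0.775 mol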